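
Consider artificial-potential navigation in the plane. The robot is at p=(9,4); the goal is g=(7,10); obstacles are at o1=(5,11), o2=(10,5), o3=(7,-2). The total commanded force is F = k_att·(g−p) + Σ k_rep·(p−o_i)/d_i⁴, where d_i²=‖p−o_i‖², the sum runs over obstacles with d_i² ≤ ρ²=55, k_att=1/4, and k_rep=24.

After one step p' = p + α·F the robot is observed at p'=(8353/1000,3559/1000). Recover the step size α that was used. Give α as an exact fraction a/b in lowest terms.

α = 1/10

F_att = 1/4·(g−p) = 1/4·(-2,6) = (-0.5000,1.5000)
o1: d²=65 > ρ²=55 → inactive
o2: d²=2 ≤ ρ²=55; F_rep = 24·(-1,-1)/2² = (-6.0000,-6.0000)
o3: d²=40 ≤ ρ²=55; F_rep = 24·(2,6)/40² = (0.0300,0.0900)
F = F_att + ΣF_rep = (-6.4700,-4.4100)
Δp = p'−p = (-0.6470,-0.4410); α = Δx/Fx = (-647/1000) / (-647/100) = 1/10
check: Δy/Fy = (-441/1000) / (-441/100) = 1/10 ✓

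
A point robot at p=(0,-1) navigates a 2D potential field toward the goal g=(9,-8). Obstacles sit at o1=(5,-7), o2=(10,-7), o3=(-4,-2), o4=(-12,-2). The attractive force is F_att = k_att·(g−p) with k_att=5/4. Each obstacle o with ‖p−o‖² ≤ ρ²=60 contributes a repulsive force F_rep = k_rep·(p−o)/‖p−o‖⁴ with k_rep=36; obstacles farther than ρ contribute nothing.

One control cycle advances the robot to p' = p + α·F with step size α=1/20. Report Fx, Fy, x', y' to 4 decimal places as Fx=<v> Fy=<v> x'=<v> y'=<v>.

Fx=11.7483 Fy=-8.6254 x'=0.5874 y'=-1.4313

F_att = 5/4·(g−p) = 5/4·(9,-7) = (11.2500,-8.7500)
o1: d²=61 > ρ²=60 → inactive
o2: d²=136 > ρ²=60 → inactive
o3: d²=17 ≤ ρ²=60; F_rep = 36·(4,1)/17² = (0.4983,0.1246)
o4: d²=145 > ρ²=60 → inactive
F = F_att + ΣF_rep = (11.7483,-8.6254)
p' = p + 1/20·F = (0.5874,-1.4313)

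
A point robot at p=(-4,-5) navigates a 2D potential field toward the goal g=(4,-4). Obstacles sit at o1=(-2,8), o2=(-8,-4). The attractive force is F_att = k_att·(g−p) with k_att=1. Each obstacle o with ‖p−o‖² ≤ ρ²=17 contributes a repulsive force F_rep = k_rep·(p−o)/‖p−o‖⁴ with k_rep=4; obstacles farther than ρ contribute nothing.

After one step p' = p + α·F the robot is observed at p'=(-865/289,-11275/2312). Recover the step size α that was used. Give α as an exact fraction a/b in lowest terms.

F_att = 1·(g−p) = 1·(8,1) = (8.0000,1.0000)
o1: d²=173 > ρ²=17 → inactive
o2: d²=17 ≤ ρ²=17; F_rep = 4·(4,-1)/17² = (0.0554,-0.0138)
F = F_att + ΣF_rep = (8.0554,0.9862)
Δp = p'−p = (1.0069,0.1233); α = Δx/Fx = (291/289) / (2328/289) = 1/8
check: Δy/Fy = (285/2312) / (285/289) = 1/8 ✓

α = 1/8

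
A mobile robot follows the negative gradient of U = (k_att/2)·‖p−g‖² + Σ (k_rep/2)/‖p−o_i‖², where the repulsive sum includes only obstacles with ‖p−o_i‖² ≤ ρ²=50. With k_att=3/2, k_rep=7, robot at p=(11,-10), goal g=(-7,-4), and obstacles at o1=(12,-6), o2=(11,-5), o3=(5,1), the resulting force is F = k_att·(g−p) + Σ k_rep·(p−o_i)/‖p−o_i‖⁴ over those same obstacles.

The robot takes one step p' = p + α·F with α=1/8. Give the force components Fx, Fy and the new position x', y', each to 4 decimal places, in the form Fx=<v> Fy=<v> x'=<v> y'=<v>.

F_att = 3/2·(g−p) = 3/2·(-18,6) = (-27.0000,9.0000)
o1: d²=17 ≤ ρ²=50; F_rep = 7·(-1,-4)/17² = (-0.0242,-0.0969)
o2: d²=25 ≤ ρ²=50; F_rep = 7·(0,-5)/25² = (0.0000,-0.0560)
o3: d²=157 > ρ²=50 → inactive
F = F_att + ΣF_rep = (-27.0242,8.8471)
p' = p + 1/8·F = (7.6220,-8.8941)

Fx=-27.0242 Fy=8.8471 x'=7.6220 y'=-8.8941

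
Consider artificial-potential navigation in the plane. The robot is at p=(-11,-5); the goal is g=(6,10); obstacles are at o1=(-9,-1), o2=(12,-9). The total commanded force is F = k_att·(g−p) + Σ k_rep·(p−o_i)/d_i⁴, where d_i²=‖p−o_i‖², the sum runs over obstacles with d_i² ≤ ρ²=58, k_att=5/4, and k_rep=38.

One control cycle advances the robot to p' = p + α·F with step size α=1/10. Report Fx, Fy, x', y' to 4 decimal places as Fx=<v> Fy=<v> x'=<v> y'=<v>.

F_att = 5/4·(g−p) = 5/4·(17,15) = (21.2500,18.7500)
o1: d²=20 ≤ ρ²=58; F_rep = 38·(-2,-4)/20² = (-0.1900,-0.3800)
o2: d²=545 > ρ²=58 → inactive
F = F_att + ΣF_rep = (21.0600,18.3700)
p' = p + 1/10·F = (-8.8940,-3.1630)

Fx=21.0600 Fy=18.3700 x'=-8.8940 y'=-3.1630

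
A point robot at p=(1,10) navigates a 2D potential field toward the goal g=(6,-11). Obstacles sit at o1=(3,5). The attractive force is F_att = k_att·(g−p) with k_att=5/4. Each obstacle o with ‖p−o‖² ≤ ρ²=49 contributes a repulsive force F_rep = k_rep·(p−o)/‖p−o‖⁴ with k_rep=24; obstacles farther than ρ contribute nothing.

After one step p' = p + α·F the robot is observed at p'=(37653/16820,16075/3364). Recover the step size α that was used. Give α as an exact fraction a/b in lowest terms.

α = 1/5

F_att = 5/4·(g−p) = 5/4·(5,-21) = (6.2500,-26.2500)
o1: d²=29 ≤ ρ²=49; F_rep = 24·(-2,5)/29² = (-0.0571,0.1427)
F = F_att + ΣF_rep = (6.1929,-26.1073)
Δp = p'−p = (1.2386,-5.2215); α = Δx/Fx = (20833/16820) / (20833/3364) = 1/5
check: Δy/Fy = (-17565/3364) / (-87825/3364) = 1/5 ✓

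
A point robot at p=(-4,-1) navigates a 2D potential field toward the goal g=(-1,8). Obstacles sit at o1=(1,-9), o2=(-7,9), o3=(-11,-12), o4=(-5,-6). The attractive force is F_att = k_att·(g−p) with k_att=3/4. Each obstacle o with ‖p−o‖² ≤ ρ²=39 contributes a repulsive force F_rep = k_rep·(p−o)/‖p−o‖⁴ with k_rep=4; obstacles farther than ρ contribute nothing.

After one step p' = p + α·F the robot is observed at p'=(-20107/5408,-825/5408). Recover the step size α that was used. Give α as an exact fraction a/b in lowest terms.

α = 1/8

F_att = 3/4·(g−p) = 3/4·(3,9) = (2.2500,6.7500)
o1: d²=89 > ρ²=39 → inactive
o2: d²=109 > ρ²=39 → inactive
o3: d²=170 > ρ²=39 → inactive
o4: d²=26 ≤ ρ²=39; F_rep = 4·(1,5)/26² = (0.0059,0.0296)
F = F_att + ΣF_rep = (2.2559,6.7796)
Δp = p'−p = (0.2820,0.8474); α = Δx/Fx = (1525/5408) / (1525/676) = 1/8
check: Δy/Fy = (4583/5408) / (4583/676) = 1/8 ✓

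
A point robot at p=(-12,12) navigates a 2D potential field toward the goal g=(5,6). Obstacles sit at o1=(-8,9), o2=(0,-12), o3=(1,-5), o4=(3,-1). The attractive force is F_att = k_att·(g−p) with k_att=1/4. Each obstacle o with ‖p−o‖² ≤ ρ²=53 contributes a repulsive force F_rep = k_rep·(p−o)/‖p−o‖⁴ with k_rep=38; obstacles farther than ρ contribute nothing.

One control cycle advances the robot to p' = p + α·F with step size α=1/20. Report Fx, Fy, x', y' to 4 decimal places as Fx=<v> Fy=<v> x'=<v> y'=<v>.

Fx=4.0068 Fy=-1.3176 x'=-11.7997 y'=11.9341

F_att = 1/4·(g−p) = 1/4·(17,-6) = (4.2500,-1.5000)
o1: d²=25 ≤ ρ²=53; F_rep = 38·(-4,3)/25² = (-0.2432,0.1824)
o2: d²=720 > ρ²=53 → inactive
o3: d²=458 > ρ²=53 → inactive
o4: d²=394 > ρ²=53 → inactive
F = F_att + ΣF_rep = (4.0068,-1.3176)
p' = p + 1/20·F = (-11.7997,11.9341)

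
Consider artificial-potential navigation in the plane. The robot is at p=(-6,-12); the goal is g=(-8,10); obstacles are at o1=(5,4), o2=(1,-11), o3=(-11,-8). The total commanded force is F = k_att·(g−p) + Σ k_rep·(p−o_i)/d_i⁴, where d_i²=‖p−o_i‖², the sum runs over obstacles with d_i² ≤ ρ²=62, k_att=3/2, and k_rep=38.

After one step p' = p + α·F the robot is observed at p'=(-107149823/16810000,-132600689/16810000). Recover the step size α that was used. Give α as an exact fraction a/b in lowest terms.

F_att = 3/2·(g−p) = 3/2·(-2,22) = (-3.0000,33.0000)
o1: d²=377 > ρ²=62 → inactive
o2: d²=50 ≤ ρ²=62; F_rep = 38·(-7,-1)/50² = (-0.1064,-0.0152)
o3: d²=41 ≤ ρ²=62; F_rep = 38·(5,-4)/41² = (0.1130,-0.0904)
F = F_att + ΣF_rep = (-2.9934,32.8944)
Δp = p'−p = (-0.3742,4.1118); α = Δx/Fx = (-6289823/16810000) / (-6289823/2101250) = 1/8
check: Δy/Fy = (69119311/16810000) / (69119311/2101250) = 1/8 ✓

α = 1/8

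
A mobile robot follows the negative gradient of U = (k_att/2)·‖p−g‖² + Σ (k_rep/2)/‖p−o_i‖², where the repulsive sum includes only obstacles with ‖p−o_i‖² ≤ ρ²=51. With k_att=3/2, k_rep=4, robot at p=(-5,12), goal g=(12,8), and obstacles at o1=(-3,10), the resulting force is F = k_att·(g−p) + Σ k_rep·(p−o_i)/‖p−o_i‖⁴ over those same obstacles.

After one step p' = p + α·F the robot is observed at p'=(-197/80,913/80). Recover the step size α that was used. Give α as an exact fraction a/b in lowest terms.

F_att = 3/2·(g−p) = 3/2·(17,-4) = (25.5000,-6.0000)
o1: d²=8 ≤ ρ²=51; F_rep = 4·(-2,2)/8² = (-0.1250,0.1250)
F = F_att + ΣF_rep = (25.3750,-5.8750)
Δp = p'−p = (2.5375,-0.5875); α = Δx/Fx = (203/80) / (203/8) = 1/10
check: Δy/Fy = (-47/80) / (-47/8) = 1/10 ✓

α = 1/10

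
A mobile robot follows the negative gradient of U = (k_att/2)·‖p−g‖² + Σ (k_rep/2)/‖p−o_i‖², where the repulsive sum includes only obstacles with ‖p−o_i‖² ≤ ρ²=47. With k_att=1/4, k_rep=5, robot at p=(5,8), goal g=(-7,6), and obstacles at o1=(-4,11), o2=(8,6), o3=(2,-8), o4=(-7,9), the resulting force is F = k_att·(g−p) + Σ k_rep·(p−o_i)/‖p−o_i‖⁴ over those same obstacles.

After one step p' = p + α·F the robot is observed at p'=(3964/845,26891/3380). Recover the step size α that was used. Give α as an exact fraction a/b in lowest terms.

F_att = 1/4·(g−p) = 1/4·(-12,-2) = (-3.0000,-0.5000)
o1: d²=90 > ρ²=47 → inactive
o2: d²=13 ≤ ρ²=47; F_rep = 5·(-3,2)/13² = (-0.0888,0.0592)
o3: d²=265 > ρ²=47 → inactive
o4: d²=145 > ρ²=47 → inactive
F = F_att + ΣF_rep = (-3.0888,-0.4408)
Δp = p'−p = (-0.3089,-0.0441); α = Δx/Fx = (-261/845) / (-522/169) = 1/10
check: Δy/Fy = (-149/3380) / (-149/338) = 1/10 ✓

α = 1/10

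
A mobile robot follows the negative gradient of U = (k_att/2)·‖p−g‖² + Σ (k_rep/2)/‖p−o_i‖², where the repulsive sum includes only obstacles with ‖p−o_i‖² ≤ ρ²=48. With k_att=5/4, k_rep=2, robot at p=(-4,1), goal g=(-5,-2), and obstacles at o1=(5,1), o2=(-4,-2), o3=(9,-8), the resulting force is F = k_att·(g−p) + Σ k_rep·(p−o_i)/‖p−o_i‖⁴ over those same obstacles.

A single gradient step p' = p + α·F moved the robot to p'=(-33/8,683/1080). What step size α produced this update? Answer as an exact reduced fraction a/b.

α = 1/10

F_att = 5/4·(g−p) = 5/4·(-1,-3) = (-1.2500,-3.7500)
o1: d²=81 > ρ²=48 → inactive
o2: d²=9 ≤ ρ²=48; F_rep = 2·(0,3)/9² = (0.0000,0.0741)
o3: d²=250 > ρ²=48 → inactive
F = F_att + ΣF_rep = (-1.2500,-3.6759)
Δp = p'−p = (-0.1250,-0.3676); α = Δx/Fx = (-1/8) / (-5/4) = 1/10
check: Δy/Fy = (-397/1080) / (-397/108) = 1/10 ✓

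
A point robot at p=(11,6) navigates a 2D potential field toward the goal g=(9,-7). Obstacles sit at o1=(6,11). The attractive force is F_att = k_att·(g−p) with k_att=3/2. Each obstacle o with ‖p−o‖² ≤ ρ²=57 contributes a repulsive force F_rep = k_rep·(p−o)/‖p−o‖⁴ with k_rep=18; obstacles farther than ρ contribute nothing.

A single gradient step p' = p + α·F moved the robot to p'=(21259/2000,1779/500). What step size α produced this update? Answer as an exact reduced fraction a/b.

F_att = 3/2·(g−p) = 3/2·(-2,-13) = (-3.0000,-19.5000)
o1: d²=50 ≤ ρ²=57; F_rep = 18·(5,-5)/50² = (0.0360,-0.0360)
F = F_att + ΣF_rep = (-2.9640,-19.5360)
Δp = p'−p = (-0.3705,-2.4420); α = Δx/Fx = (-741/2000) / (-741/250) = 1/8
check: Δy/Fy = (-1221/500) / (-2442/125) = 1/8 ✓

α = 1/8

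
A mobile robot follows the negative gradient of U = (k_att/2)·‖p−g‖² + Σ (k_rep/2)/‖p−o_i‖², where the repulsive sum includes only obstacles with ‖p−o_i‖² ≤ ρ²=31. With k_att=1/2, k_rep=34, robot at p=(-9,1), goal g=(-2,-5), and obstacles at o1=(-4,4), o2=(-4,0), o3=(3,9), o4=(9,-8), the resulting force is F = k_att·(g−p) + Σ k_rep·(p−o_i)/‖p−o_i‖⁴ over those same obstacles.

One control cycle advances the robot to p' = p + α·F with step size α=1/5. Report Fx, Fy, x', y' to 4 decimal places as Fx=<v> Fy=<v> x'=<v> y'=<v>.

Fx=3.2485 Fy=-2.9497 x'=-8.3503 y'=0.4101

F_att = 1/2·(g−p) = 1/2·(7,-6) = (3.5000,-3.0000)
o1: d²=34 > ρ²=31 → inactive
o2: d²=26 ≤ ρ²=31; F_rep = 34·(-5,1)/26² = (-0.2515,0.0503)
o3: d²=208 > ρ²=31 → inactive
o4: d²=405 > ρ²=31 → inactive
F = F_att + ΣF_rep = (3.2485,-2.9497)
p' = p + 1/5·F = (-8.3503,0.4101)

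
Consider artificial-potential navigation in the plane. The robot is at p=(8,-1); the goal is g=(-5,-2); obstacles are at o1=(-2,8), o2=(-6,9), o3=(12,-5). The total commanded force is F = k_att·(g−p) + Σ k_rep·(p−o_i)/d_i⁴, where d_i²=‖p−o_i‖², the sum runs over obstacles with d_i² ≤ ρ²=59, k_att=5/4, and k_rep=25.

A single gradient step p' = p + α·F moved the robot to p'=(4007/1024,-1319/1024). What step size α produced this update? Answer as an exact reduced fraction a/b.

F_att = 5/4·(g−p) = 5/4·(-13,-1) = (-16.2500,-1.2500)
o1: d²=181 > ρ²=59 → inactive
o2: d²=296 > ρ²=59 → inactive
o3: d²=32 ≤ ρ²=59; F_rep = 25·(-4,4)/32² = (-0.0977,0.0977)
F = F_att + ΣF_rep = (-16.3477,-1.1523)
Δp = p'−p = (-4.0869,-0.2881); α = Δx/Fx = (-4185/1024) / (-4185/256) = 1/4
check: Δy/Fy = (-295/1024) / (-295/256) = 1/4 ✓

α = 1/4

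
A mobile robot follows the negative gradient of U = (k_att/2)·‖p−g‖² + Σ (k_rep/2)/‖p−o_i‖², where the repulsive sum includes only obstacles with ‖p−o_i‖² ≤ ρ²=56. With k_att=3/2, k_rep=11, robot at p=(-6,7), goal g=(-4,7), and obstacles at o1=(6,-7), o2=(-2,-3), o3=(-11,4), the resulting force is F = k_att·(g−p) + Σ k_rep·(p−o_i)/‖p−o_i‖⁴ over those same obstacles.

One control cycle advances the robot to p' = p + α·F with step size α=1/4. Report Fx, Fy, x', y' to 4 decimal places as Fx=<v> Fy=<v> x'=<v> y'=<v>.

Fx=3.0476 Fy=0.0285 x'=-5.2381 y'=7.0071

F_att = 3/2·(g−p) = 3/2·(2,0) = (3.0000,0.0000)
o1: d²=340 > ρ²=56 → inactive
o2: d²=116 > ρ²=56 → inactive
o3: d²=34 ≤ ρ²=56; F_rep = 11·(5,3)/34² = (0.0476,0.0285)
F = F_att + ΣF_rep = (3.0476,0.0285)
p' = p + 1/4·F = (-5.2381,7.0071)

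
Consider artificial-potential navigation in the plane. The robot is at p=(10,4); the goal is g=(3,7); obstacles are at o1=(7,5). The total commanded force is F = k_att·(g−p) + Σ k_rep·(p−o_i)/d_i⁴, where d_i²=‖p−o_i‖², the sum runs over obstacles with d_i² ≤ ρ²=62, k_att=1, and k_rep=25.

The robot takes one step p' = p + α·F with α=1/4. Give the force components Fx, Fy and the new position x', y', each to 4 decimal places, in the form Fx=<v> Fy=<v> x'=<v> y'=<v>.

Fx=-6.2500 Fy=2.7500 x'=8.4375 y'=4.6875

F_att = 1·(g−p) = 1·(-7,3) = (-7.0000,3.0000)
o1: d²=10 ≤ ρ²=62; F_rep = 25·(3,-1)/10² = (0.7500,-0.2500)
F = F_att + ΣF_rep = (-6.2500,2.7500)
p' = p + 1/4·F = (8.4375,4.6875)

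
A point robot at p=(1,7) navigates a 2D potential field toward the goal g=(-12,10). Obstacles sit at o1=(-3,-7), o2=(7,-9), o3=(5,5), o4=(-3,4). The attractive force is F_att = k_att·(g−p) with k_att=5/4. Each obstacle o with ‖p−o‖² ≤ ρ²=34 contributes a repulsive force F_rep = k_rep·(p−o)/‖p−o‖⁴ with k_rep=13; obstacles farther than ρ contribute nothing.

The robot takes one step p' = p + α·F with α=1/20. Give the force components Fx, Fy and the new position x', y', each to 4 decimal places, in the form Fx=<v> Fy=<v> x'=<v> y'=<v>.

F_att = 5/4·(g−p) = 5/4·(-13,3) = (-16.2500,3.7500)
o1: d²=212 > ρ²=34 → inactive
o2: d²=292 > ρ²=34 → inactive
o3: d²=20 ≤ ρ²=34; F_rep = 13·(-4,2)/20² = (-0.1300,0.0650)
o4: d²=25 ≤ ρ²=34; F_rep = 13·(4,3)/25² = (0.0832,0.0624)
F = F_att + ΣF_rep = (-16.2968,3.8774)
p' = p + 1/20·F = (0.1852,7.1939)

Fx=-16.2968 Fy=3.8774 x'=0.1852 y'=7.1939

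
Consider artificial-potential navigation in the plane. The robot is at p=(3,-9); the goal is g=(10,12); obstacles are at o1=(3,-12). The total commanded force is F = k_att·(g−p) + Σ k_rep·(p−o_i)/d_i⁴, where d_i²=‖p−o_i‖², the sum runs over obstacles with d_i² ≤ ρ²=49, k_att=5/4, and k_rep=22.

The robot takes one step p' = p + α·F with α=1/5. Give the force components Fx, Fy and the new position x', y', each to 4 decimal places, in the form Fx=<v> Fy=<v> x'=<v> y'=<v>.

F_att = 5/4·(g−p) = 5/4·(7,21) = (8.7500,26.2500)
o1: d²=9 ≤ ρ²=49; F_rep = 22·(0,3)/9² = (0.0000,0.8148)
F = F_att + ΣF_rep = (8.7500,27.0648)
p' = p + 1/5·F = (4.7500,-3.5870)

Fx=8.7500 Fy=27.0648 x'=4.7500 y'=-3.5870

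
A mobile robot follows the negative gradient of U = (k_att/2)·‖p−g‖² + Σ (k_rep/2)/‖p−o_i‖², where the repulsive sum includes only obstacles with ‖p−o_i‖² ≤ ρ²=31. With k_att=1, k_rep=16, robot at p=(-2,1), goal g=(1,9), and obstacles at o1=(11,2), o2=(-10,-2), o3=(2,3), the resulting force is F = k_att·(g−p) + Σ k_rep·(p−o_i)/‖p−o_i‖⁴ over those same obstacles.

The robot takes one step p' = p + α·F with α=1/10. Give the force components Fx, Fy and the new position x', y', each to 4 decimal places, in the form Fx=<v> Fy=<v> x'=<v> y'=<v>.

Fx=2.8400 Fy=7.9200 x'=-1.7160 y'=1.7920

F_att = 1·(g−p) = 1·(3,8) = (3.0000,8.0000)
o1: d²=170 > ρ²=31 → inactive
o2: d²=73 > ρ²=31 → inactive
o3: d²=20 ≤ ρ²=31; F_rep = 16·(-4,-2)/20² = (-0.1600,-0.0800)
F = F_att + ΣF_rep = (2.8400,7.9200)
p' = p + 1/10·F = (-1.7160,1.7920)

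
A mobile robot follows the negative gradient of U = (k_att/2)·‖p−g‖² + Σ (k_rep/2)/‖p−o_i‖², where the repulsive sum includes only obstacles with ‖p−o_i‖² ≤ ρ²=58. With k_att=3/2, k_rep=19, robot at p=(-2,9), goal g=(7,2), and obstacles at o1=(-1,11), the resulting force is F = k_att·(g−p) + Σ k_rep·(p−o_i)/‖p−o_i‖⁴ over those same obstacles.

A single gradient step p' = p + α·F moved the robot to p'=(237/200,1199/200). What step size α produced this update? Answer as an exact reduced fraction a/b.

α = 1/4

F_att = 3/2·(g−p) = 3/2·(9,-7) = (13.5000,-10.5000)
o1: d²=5 ≤ ρ²=58; F_rep = 19·(-1,-2)/5² = (-0.7600,-1.5200)
F = F_att + ΣF_rep = (12.7400,-12.0200)
Δp = p'−p = (3.1850,-3.0050); α = Δx/Fx = (637/200) / (637/50) = 1/4
check: Δy/Fy = (-601/200) / (-601/50) = 1/4 ✓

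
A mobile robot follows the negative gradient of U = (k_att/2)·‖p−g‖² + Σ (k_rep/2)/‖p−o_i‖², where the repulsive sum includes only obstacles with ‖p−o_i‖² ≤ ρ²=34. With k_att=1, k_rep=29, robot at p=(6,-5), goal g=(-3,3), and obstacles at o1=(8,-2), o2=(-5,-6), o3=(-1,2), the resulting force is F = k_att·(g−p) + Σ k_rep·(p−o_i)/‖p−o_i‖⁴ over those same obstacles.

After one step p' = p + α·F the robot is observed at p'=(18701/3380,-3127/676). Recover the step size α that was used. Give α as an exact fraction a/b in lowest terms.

F_att = 1·(g−p) = 1·(-9,8) = (-9.0000,8.0000)
o1: d²=13 ≤ ρ²=34; F_rep = 29·(-2,-3)/13² = (-0.3432,-0.5148)
o2: d²=122 > ρ²=34 → inactive
o3: d²=98 > ρ²=34 → inactive
F = F_att + ΣF_rep = (-9.3432,7.4852)
Δp = p'−p = (-0.4672,0.3743); α = Δx/Fx = (-1579/3380) / (-1579/169) = 1/20
check: Δy/Fy = (253/676) / (1265/169) = 1/20 ✓

α = 1/20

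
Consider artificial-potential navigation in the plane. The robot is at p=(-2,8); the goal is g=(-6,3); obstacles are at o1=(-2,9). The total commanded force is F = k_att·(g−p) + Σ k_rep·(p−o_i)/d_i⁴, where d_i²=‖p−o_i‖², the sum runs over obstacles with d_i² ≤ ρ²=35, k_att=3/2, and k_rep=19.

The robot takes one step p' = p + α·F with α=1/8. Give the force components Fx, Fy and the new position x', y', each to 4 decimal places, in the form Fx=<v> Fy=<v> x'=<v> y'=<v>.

Fx=-6.0000 Fy=-26.5000 x'=-2.7500 y'=4.6875

F_att = 3/2·(g−p) = 3/2·(-4,-5) = (-6.0000,-7.5000)
o1: d²=1 ≤ ρ²=35; F_rep = 19·(0,-1)/1² = (0.0000,-19.0000)
F = F_att + ΣF_rep = (-6.0000,-26.5000)
p' = p + 1/8·F = (-2.7500,4.6875)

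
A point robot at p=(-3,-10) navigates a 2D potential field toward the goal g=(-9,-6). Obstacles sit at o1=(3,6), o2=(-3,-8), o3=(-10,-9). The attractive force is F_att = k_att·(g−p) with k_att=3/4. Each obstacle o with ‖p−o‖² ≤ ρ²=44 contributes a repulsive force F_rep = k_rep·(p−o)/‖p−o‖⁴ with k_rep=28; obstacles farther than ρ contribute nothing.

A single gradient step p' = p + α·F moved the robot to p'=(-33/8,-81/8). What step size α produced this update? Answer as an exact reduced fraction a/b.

F_att = 3/4·(g−p) = 3/4·(-6,4) = (-4.5000,3.0000)
o1: d²=292 > ρ²=44 → inactive
o2: d²=4 ≤ ρ²=44; F_rep = 28·(0,-2)/4² = (0.0000,-3.5000)
o3: d²=50 > ρ²=44 → inactive
F = F_att + ΣF_rep = (-4.5000,-0.5000)
Δp = p'−p = (-1.1250,-0.1250); α = Δx/Fx = (-9/8) / (-9/2) = 1/4
check: Δy/Fy = (-1/8) / (-1/2) = 1/4 ✓

α = 1/4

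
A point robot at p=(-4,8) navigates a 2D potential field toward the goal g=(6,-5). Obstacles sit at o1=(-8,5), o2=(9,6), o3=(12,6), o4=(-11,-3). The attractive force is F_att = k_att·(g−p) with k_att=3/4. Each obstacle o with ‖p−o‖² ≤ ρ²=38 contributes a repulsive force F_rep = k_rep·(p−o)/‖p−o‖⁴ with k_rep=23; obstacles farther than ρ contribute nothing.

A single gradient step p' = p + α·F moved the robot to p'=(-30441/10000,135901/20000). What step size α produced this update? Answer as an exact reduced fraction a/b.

F_att = 3/4·(g−p) = 3/4·(10,-13) = (7.5000,-9.7500)
o1: d²=25 ≤ ρ²=38; F_rep = 23·(4,3)/25² = (0.1472,0.1104)
o2: d²=173 > ρ²=38 → inactive
o3: d²=260 > ρ²=38 → inactive
o4: d²=170 > ρ²=38 → inactive
F = F_att + ΣF_rep = (7.6472,-9.6396)
Δp = p'−p = (0.9559,-1.2049); α = Δx/Fx = (9559/10000) / (9559/1250) = 1/8
check: Δy/Fy = (-24099/20000) / (-24099/2500) = 1/8 ✓

α = 1/8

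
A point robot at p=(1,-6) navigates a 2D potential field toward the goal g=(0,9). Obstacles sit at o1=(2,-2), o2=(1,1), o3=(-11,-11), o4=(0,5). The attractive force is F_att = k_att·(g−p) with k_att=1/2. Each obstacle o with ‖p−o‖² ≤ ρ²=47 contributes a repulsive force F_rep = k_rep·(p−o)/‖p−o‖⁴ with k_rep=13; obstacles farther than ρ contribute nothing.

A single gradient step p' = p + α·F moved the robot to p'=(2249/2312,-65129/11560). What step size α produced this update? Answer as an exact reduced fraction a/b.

F_att = 1/2·(g−p) = 1/2·(-1,15) = (-0.5000,7.5000)
o1: d²=17 ≤ ρ²=47; F_rep = 13·(-1,-4)/17² = (-0.0450,-0.1799)
o2: d²=49 > ρ²=47 → inactive
o3: d²=169 > ρ²=47 → inactive
o4: d²=122 > ρ²=47 → inactive
F = F_att + ΣF_rep = (-0.5450,7.3201)
Δp = p'−p = (-0.0272,0.3660); α = Δx/Fx = (-63/2312) / (-315/578) = 1/20
check: Δy/Fy = (4231/11560) / (4231/578) = 1/20 ✓

α = 1/20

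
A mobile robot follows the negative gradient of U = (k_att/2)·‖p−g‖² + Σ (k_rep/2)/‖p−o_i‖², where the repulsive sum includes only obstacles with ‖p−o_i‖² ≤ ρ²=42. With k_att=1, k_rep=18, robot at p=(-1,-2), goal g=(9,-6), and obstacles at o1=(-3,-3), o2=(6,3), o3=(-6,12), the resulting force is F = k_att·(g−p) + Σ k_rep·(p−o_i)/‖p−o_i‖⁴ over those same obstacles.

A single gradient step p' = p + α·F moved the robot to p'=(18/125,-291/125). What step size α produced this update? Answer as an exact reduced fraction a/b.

α = 1/10

F_att = 1·(g−p) = 1·(10,-4) = (10.0000,-4.0000)
o1: d²=5 ≤ ρ²=42; F_rep = 18·(2,1)/5² = (1.4400,0.7200)
o2: d²=74 > ρ²=42 → inactive
o3: d²=221 > ρ²=42 → inactive
F = F_att + ΣF_rep = (11.4400,-3.2800)
Δp = p'−p = (1.1440,-0.3280); α = Δx/Fx = (143/125) / (286/25) = 1/10
check: Δy/Fy = (-41/125) / (-82/25) = 1/10 ✓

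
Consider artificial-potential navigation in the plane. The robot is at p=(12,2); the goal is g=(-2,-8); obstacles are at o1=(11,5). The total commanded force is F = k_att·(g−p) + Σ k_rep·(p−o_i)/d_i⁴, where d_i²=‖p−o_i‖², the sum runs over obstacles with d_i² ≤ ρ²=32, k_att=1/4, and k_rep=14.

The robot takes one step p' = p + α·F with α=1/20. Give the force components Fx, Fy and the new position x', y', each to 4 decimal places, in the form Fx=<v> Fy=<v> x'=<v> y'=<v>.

F_att = 1/4·(g−p) = 1/4·(-14,-10) = (-3.5000,-2.5000)
o1: d²=10 ≤ ρ²=32; F_rep = 14·(1,-3)/10² = (0.1400,-0.4200)
F = F_att + ΣF_rep = (-3.3600,-2.9200)
p' = p + 1/20·F = (11.8320,1.8540)

Fx=-3.3600 Fy=-2.9200 x'=11.8320 y'=1.8540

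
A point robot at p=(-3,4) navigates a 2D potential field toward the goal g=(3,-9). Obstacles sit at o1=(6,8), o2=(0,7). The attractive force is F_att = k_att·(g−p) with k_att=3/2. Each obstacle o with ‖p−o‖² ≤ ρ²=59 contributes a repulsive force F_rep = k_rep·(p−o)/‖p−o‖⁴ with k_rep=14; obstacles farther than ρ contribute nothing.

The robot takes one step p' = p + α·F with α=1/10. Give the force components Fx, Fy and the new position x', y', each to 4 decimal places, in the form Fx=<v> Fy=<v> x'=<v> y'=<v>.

F_att = 3/2·(g−p) = 3/2·(6,-13) = (9.0000,-19.5000)
o1: d²=97 > ρ²=59 → inactive
o2: d²=18 ≤ ρ²=59; F_rep = 14·(-3,-3)/18² = (-0.1296,-0.1296)
F = F_att + ΣF_rep = (8.8704,-19.6296)
p' = p + 1/10·F = (-2.1130,2.0370)

Fx=8.8704 Fy=-19.6296 x'=-2.1130 y'=2.0370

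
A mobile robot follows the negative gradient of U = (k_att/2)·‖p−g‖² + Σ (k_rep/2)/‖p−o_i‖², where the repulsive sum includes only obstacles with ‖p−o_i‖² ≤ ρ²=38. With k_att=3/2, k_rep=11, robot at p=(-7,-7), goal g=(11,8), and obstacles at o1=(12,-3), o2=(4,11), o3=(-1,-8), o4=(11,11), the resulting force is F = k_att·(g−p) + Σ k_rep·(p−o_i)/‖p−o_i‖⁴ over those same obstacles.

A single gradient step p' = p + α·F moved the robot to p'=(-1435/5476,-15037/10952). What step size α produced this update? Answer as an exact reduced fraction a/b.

F_att = 3/2·(g−p) = 3/2·(18,15) = (27.0000,22.5000)
o1: d²=377 > ρ²=38 → inactive
o2: d²=445 > ρ²=38 → inactive
o3: d²=37 ≤ ρ²=38; F_rep = 11·(-6,1)/37² = (-0.0482,0.0080)
o4: d²=648 > ρ²=38 → inactive
F = F_att + ΣF_rep = (26.9518,22.5080)
Δp = p'−p = (6.7379,5.6270); α = Δx/Fx = (36897/5476) / (36897/1369) = 1/4
check: Δy/Fy = (61627/10952) / (61627/2738) = 1/4 ✓

α = 1/4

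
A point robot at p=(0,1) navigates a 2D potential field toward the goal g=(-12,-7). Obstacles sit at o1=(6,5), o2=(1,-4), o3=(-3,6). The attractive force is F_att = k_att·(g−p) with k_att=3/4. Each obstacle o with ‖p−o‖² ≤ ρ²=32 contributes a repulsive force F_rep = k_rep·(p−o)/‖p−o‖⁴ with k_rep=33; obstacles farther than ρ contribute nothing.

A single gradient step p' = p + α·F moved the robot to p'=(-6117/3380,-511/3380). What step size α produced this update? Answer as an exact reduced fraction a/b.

α = 1/5

F_att = 3/4·(g−p) = 3/4·(-12,-8) = (-9.0000,-6.0000)
o1: d²=52 > ρ²=32 → inactive
o2: d²=26 ≤ ρ²=32; F_rep = 33·(-1,5)/26² = (-0.0488,0.2441)
o3: d²=34 > ρ²=32 → inactive
F = F_att + ΣF_rep = (-9.0488,-5.7559)
Δp = p'−p = (-1.8098,-1.1512); α = Δx/Fx = (-6117/3380) / (-6117/676) = 1/5
check: Δy/Fy = (-3891/3380) / (-3891/676) = 1/5 ✓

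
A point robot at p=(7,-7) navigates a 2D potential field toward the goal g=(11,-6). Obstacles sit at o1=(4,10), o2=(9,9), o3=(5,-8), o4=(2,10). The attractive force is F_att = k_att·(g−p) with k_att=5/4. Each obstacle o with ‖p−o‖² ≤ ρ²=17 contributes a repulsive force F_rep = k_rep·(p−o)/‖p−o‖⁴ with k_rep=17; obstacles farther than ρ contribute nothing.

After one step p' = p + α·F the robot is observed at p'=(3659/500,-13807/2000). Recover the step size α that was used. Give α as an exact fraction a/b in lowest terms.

α = 1/20

F_att = 5/4·(g−p) = 5/4·(4,1) = (5.0000,1.2500)
o1: d²=298 > ρ²=17 → inactive
o2: d²=260 > ρ²=17 → inactive
o3: d²=5 ≤ ρ²=17; F_rep = 17·(2,1)/5² = (1.3600,0.6800)
o4: d²=314 > ρ²=17 → inactive
F = F_att + ΣF_rep = (6.3600,1.9300)
Δp = p'−p = (0.3180,0.0965); α = Δx/Fx = (159/500) / (159/25) = 1/20
check: Δy/Fy = (193/2000) / (193/100) = 1/20 ✓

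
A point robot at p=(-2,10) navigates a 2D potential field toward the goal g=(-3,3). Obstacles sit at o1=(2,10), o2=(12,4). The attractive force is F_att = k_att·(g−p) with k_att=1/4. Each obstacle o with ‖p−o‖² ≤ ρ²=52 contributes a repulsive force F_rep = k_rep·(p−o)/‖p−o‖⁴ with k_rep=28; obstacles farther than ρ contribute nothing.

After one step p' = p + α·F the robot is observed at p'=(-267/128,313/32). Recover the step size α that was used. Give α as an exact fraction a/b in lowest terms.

α = 1/8

F_att = 1/4·(g−p) = 1/4·(-1,-7) = (-0.2500,-1.7500)
o1: d²=16 ≤ ρ²=52; F_rep = 28·(-4,0)/16² = (-0.4375,0.0000)
o2: d²=232 > ρ²=52 → inactive
F = F_att + ΣF_rep = (-0.6875,-1.7500)
Δp = p'−p = (-0.0859,-0.2188); α = Δx/Fx = (-11/128) / (-11/16) = 1/8
check: Δy/Fy = (-7/32) / (-7/4) = 1/8 ✓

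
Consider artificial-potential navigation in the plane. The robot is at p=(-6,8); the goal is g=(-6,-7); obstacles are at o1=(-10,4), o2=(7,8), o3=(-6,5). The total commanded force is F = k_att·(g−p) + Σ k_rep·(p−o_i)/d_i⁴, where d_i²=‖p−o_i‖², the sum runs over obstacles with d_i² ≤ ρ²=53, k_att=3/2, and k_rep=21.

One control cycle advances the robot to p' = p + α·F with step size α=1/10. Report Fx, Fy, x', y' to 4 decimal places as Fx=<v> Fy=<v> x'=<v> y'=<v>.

F_att = 3/2·(g−p) = 3/2·(0,-15) = (0.0000,-22.5000)
o1: d²=32 ≤ ρ²=53; F_rep = 21·(4,4)/32² = (0.0820,0.0820)
o2: d²=169 > ρ²=53 → inactive
o3: d²=9 ≤ ρ²=53; F_rep = 21·(0,3)/9² = (0.0000,0.7778)
F = F_att + ΣF_rep = (0.0820,-21.6402)
p' = p + 1/10·F = (-5.9918,5.8360)

Fx=0.0820 Fy=-21.6402 x'=-5.9918 y'=5.8360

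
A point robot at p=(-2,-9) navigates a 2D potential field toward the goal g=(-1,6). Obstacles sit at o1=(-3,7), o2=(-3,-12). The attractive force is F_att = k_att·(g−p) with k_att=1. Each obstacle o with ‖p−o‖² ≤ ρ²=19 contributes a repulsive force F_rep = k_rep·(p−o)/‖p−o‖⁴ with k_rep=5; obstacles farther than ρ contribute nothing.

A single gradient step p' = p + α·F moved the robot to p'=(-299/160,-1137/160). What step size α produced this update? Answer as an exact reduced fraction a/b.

F_att = 1·(g−p) = 1·(1,15) = (1.0000,15.0000)
o1: d²=257 > ρ²=19 → inactive
o2: d²=10 ≤ ρ²=19; F_rep = 5·(1,3)/10² = (0.0500,0.1500)
F = F_att + ΣF_rep = (1.0500,15.1500)
Δp = p'−p = (0.1313,1.8938); α = Δx/Fx = (21/160) / (21/20) = 1/8
check: Δy/Fy = (303/160) / (303/20) = 1/8 ✓

α = 1/8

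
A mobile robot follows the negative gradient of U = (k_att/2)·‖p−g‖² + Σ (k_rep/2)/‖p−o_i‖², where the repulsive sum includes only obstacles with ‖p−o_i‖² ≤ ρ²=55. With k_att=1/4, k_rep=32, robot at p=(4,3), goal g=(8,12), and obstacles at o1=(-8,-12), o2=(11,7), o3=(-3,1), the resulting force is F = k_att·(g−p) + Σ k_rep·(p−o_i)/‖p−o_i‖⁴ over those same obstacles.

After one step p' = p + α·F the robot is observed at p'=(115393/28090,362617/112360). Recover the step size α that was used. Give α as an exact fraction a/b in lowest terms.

α = 1/10

F_att = 1/4·(g−p) = 1/4·(4,9) = (1.0000,2.2500)
o1: d²=369 > ρ²=55 → inactive
o2: d²=65 > ρ²=55 → inactive
o3: d²=53 ≤ ρ²=55; F_rep = 32·(7,2)/53² = (0.0797,0.0228)
F = F_att + ΣF_rep = (1.0797,2.2728)
Δp = p'−p = (0.1080,0.2273); α = Δx/Fx = (3033/28090) / (3033/2809) = 1/10
check: Δy/Fy = (25537/112360) / (25537/11236) = 1/10 ✓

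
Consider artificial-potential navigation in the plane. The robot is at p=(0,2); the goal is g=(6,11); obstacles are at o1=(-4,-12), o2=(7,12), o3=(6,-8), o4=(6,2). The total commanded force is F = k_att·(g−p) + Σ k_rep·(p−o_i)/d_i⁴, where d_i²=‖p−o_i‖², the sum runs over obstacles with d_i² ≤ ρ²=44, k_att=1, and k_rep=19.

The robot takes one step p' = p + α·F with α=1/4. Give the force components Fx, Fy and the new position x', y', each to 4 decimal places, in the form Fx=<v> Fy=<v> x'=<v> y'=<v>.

Fx=5.9120 Fy=9.0000 x'=1.4780 y'=4.2500

F_att = 1·(g−p) = 1·(6,9) = (6.0000,9.0000)
o1: d²=212 > ρ²=44 → inactive
o2: d²=149 > ρ²=44 → inactive
o3: d²=136 > ρ²=44 → inactive
o4: d²=36 ≤ ρ²=44; F_rep = 19·(-6,0)/36² = (-0.0880,0.0000)
F = F_att + ΣF_rep = (5.9120,9.0000)
p' = p + 1/4·F = (1.4780,4.2500)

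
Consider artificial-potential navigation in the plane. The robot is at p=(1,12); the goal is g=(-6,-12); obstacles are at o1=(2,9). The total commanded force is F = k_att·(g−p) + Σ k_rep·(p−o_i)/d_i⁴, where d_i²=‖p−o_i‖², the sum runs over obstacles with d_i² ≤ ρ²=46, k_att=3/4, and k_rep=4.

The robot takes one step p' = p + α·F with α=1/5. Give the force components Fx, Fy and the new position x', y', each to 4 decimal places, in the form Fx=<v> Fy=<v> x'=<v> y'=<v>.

F_att = 3/4·(g−p) = 3/4·(-7,-24) = (-5.2500,-18.0000)
o1: d²=10 ≤ ρ²=46; F_rep = 4·(-1,3)/10² = (-0.0400,0.1200)
F = F_att + ΣF_rep = (-5.2900,-17.8800)
p' = p + 1/5·F = (-0.0580,8.4240)

Fx=-5.2900 Fy=-17.8800 x'=-0.0580 y'=8.4240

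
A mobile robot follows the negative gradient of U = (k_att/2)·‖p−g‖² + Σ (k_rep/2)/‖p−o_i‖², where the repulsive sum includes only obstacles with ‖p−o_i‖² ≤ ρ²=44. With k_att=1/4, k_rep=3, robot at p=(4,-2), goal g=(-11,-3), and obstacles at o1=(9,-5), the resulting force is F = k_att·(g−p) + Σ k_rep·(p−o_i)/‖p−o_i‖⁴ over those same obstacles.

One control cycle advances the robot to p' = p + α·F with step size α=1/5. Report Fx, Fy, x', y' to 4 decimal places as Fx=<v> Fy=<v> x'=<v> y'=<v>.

F_att = 1/4·(g−p) = 1/4·(-15,-1) = (-3.7500,-0.2500)
o1: d²=34 ≤ ρ²=44; F_rep = 3·(-5,3)/34² = (-0.0130,0.0078)
F = F_att + ΣF_rep = (-3.7630,-0.2422)
p' = p + 1/5·F = (3.2474,-2.0484)

Fx=-3.7630 Fy=-0.2422 x'=3.2474 y'=-2.0484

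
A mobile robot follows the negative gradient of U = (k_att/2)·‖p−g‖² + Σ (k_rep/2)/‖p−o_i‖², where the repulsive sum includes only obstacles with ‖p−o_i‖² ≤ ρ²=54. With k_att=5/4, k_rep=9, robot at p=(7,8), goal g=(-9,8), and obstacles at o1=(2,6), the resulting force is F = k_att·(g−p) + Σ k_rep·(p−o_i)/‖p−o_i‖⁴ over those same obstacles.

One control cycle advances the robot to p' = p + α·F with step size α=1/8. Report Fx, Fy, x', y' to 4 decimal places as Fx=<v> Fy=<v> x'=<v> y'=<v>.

F_att = 5/4·(g−p) = 5/4·(-16,0) = (-20.0000,0.0000)
o1: d²=29 ≤ ρ²=54; F_rep = 9·(5,2)/29² = (0.0535,0.0214)
F = F_att + ΣF_rep = (-19.9465,0.0214)
p' = p + 1/8·F = (4.5067,8.0027)

Fx=-19.9465 Fy=0.0214 x'=4.5067 y'=8.0027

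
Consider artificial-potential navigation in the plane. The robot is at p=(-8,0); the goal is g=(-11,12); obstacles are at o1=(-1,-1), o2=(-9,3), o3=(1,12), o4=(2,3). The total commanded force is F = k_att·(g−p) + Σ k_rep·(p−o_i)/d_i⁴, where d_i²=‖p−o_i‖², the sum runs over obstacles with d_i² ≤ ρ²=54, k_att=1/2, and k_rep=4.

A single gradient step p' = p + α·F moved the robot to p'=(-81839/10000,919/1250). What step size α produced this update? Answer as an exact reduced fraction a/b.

α = 1/8

F_att = 1/2·(g−p) = 1/2·(-3,12) = (-1.5000,6.0000)
o1: d²=50 ≤ ρ²=54; F_rep = 4·(-7,1)/50² = (-0.0112,0.0016)
o2: d²=10 ≤ ρ²=54; F_rep = 4·(1,-3)/10² = (0.0400,-0.1200)
o3: d²=225 > ρ²=54 → inactive
o4: d²=109 > ρ²=54 → inactive
F = F_att + ΣF_rep = (-1.4712,5.8816)
Δp = p'−p = (-0.1839,0.7352); α = Δx/Fx = (-1839/10000) / (-1839/1250) = 1/8
check: Δy/Fy = (919/1250) / (3676/625) = 1/8 ✓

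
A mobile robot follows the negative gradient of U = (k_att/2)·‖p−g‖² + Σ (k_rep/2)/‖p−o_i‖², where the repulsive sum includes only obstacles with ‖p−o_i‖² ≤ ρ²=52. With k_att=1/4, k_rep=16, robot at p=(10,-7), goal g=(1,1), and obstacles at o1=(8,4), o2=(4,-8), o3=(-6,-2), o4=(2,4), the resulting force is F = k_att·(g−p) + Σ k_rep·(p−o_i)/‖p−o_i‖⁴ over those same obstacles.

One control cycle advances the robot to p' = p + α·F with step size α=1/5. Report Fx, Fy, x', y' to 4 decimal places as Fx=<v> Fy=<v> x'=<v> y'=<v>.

F_att = 1/4·(g−p) = 1/4·(-9,8) = (-2.2500,2.0000)
o1: d²=125 > ρ²=52 → inactive
o2: d²=37 ≤ ρ²=52; F_rep = 16·(6,1)/37² = (0.0701,0.0117)
o3: d²=281 > ρ²=52 → inactive
o4: d²=185 > ρ²=52 → inactive
F = F_att + ΣF_rep = (-2.1799,2.0117)
p' = p + 1/5·F = (9.5640,-6.5977)

Fx=-2.1799 Fy=2.0117 x'=9.5640 y'=-6.5977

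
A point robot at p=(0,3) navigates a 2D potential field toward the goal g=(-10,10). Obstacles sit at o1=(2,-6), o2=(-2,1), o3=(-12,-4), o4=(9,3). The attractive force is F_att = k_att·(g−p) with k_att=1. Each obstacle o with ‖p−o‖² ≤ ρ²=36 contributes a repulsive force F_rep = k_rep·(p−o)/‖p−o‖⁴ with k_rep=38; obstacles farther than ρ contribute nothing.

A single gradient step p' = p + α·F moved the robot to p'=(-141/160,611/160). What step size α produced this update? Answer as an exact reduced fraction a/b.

F_att = 1·(g−p) = 1·(-10,7) = (-10.0000,7.0000)
o1: d²=85 > ρ²=36 → inactive
o2: d²=8 ≤ ρ²=36; F_rep = 38·(2,2)/8² = (1.1875,1.1875)
o3: d²=193 > ρ²=36 → inactive
o4: d²=81 > ρ²=36 → inactive
F = F_att + ΣF_rep = (-8.8125,8.1875)
Δp = p'−p = (-0.8812,0.8187); α = Δx/Fx = (-141/160) / (-141/16) = 1/10
check: Δy/Fy = (131/160) / (131/16) = 1/10 ✓

α = 1/10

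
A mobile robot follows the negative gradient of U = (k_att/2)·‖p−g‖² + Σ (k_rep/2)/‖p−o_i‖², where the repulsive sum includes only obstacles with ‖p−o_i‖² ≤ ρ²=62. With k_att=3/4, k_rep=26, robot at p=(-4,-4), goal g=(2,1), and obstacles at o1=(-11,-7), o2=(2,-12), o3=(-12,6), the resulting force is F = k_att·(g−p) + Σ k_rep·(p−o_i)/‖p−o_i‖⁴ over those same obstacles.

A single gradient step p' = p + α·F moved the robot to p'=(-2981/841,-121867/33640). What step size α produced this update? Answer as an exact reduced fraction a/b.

F_att = 3/4·(g−p) = 3/4·(6,5) = (4.5000,3.7500)
o1: d²=58 ≤ ρ²=62; F_rep = 26·(7,3)/58² = (0.0541,0.0232)
o2: d²=100 > ρ²=62 → inactive
o3: d²=164 > ρ²=62 → inactive
F = F_att + ΣF_rep = (4.5541,3.7732)
Δp = p'−p = (0.4554,0.3773); α = Δx/Fx = (383/841) / (3830/841) = 1/10
check: Δy/Fy = (12693/33640) / (12693/3364) = 1/10 ✓

α = 1/10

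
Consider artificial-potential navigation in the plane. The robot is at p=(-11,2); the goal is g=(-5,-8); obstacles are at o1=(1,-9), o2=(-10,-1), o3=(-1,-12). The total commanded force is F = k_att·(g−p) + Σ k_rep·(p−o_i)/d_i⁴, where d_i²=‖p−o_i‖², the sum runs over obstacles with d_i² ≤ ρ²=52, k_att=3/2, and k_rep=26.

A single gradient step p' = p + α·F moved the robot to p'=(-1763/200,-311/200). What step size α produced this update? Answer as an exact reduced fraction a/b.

F_att = 3/2·(g−p) = 3/2·(6,-10) = (9.0000,-15.0000)
o1: d²=265 > ρ²=52 → inactive
o2: d²=10 ≤ ρ²=52; F_rep = 26·(-1,3)/10² = (-0.2600,0.7800)
o3: d²=296 > ρ²=52 → inactive
F = F_att + ΣF_rep = (8.7400,-14.2200)
Δp = p'−p = (2.1850,-3.5550); α = Δx/Fx = (437/200) / (437/50) = 1/4
check: Δy/Fy = (-711/200) / (-711/50) = 1/4 ✓

α = 1/4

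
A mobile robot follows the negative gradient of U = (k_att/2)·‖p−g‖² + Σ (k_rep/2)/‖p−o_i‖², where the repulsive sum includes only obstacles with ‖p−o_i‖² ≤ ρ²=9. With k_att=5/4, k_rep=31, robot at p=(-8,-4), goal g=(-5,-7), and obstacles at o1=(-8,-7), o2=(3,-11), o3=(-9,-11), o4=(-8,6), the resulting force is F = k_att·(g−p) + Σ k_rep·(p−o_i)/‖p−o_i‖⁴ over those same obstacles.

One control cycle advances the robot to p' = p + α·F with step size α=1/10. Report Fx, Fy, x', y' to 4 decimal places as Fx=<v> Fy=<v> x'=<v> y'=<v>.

F_att = 5/4·(g−p) = 5/4·(3,-3) = (3.7500,-3.7500)
o1: d²=9 ≤ ρ²=9; F_rep = 31·(0,3)/9² = (0.0000,1.1481)
o2: d²=170 > ρ²=9 → inactive
o3: d²=50 > ρ²=9 → inactive
o4: d²=100 > ρ²=9 → inactive
F = F_att + ΣF_rep = (3.7500,-2.6019)
p' = p + 1/10·F = (-7.6250,-4.2602)

Fx=3.7500 Fy=-2.6019 x'=-7.6250 y'=-4.2602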